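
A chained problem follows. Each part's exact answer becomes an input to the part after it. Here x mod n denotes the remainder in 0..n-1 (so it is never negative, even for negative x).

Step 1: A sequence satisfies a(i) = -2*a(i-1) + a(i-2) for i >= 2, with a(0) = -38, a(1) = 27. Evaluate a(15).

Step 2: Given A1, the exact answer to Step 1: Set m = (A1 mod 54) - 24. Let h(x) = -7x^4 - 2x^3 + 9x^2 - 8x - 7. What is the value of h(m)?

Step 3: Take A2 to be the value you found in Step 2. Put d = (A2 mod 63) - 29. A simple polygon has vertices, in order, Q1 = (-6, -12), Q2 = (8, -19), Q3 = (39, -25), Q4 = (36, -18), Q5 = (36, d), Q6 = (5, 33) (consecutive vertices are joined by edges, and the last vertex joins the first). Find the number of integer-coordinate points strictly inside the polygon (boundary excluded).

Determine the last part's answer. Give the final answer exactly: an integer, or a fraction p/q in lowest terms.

Step 1: a(2) = -2*(27) + 1*(-38) = -92; iterating: a(2)=-92, a(3)=211, a(4)=-514, a(5)=1239, a(6)=-2992, a(7)=7223, a(8)=-17438, a(9)=42099, a(10)=-101636, a(11)=245371, a(12)=-592378, a(13)=1430127, a(14)=-3452632, a(15)=8335391; answer 8335391
Step 2: A1 = 8335391; m = -19; -7*(-19)^4 - 2*(-19)^3 + 9*(-19)^2 - 8*(-19)^1 - 7 = (-912247) + (13718) + (3249) + (152) + (-7) = -895135; answer -895135
Step 3: A2 = -895135; d = 3; cross terms: (-6*-19 - 8*-12)=210, (8*-25 - 39*-19)=541, (39*-18 - 36*-25)=198, (36*3 - 36*-18)=756, (36*33 - 5*3)=1173, (5*-12 - -6*33)=138; twice the area = |3016| = 3016; area = 1508; boundary points = 7 + 1 + 1 + 21 + 1 + 1 = 32; strictly interior points = area - boundary/2 + 1 = 1493; answer 1493

1493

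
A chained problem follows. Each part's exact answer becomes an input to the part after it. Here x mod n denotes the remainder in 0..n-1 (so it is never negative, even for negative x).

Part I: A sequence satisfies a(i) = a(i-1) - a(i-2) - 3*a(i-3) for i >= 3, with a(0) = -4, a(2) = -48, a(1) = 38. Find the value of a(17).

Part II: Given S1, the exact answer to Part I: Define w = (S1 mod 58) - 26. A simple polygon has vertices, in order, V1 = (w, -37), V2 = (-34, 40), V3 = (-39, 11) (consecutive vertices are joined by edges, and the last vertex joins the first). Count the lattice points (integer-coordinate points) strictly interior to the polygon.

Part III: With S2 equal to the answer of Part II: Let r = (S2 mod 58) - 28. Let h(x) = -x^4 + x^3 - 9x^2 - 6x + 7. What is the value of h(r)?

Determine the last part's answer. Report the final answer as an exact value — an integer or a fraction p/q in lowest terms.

Part I: a(3) = 1*(-48) - 1*(38) - 3*(-4) = -74; iterating: a(3)=-74, a(4)=-140, a(5)=78, a(6)=440, a(7)=782, a(8)=108, a(9)=-1994, a(10)=-4448, a(11)=-2778, a(12)=7652, a(13)=23774, a(14)=24456, a(15)=-22274, a(16)=-118052, a(17)=-169146; answer -169146
Part II: S1 = -169146; w = 14; cross terms: (14*40 - -34*-37)=-698, (-34*11 - -39*40)=1186, (-39*-37 - 14*11)=1289; twice the area = |1777| = 1777; area = 1777/2; boundary points = 1 + 1 + 1 = 3; strictly interior points = area - boundary/2 + 1 = 888; answer 888
Part III: S2 = 888; r = -10; -1*(-10)^4 + 1*(-10)^3 - 9*(-10)^2 - 6*(-10)^1 + 7 = (-10000) + (-1000) + (-900) + (60) + (7) = -11833; answer -11833

-11833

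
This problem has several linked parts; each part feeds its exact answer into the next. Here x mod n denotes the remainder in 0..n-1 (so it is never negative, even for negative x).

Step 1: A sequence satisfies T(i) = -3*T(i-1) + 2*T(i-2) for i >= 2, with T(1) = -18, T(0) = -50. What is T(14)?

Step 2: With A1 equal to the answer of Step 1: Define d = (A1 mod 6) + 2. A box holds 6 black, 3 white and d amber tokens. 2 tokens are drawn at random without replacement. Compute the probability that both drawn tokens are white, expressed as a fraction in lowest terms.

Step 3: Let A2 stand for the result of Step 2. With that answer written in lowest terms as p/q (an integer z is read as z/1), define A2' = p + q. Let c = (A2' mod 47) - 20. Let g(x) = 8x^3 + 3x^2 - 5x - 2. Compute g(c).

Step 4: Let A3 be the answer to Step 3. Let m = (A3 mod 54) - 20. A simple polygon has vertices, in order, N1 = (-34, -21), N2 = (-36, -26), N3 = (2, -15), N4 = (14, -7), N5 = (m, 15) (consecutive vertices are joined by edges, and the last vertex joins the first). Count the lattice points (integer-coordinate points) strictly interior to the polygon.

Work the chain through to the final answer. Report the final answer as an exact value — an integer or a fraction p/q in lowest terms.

Step 1: T(2) = -3*(-18) + 2*(-50) = -46; iterating: T(2)=-46, T(3)=102, T(4)=-398, T(5)=1398, T(6)=-4990, T(7)=17766, T(8)=-63278, T(9)=225366, T(10)=-802654, T(11)=2858694, T(12)=-10181390, T(13)=36261558, T(14)=-129147454; answer -129147454
Step 2: A1 = -129147454; d = 4; total draws C(13,2) = 78; favorable C(3,2) = 3; P = 1/26; answer 1/26
Step 3: A2 = 1/26; threaded value p + q = 27; c = 7; 8*(7)^3 + 3*(7)^2 - 5*(7)^1 - 2 = (2744) + (147) + (-35) + (-2) = 2854; answer 2854
Step 4: A3 = 2854; m = 26; cross terms: (-34*-26 - -36*-21)=128, (-36*-15 - 2*-26)=592, (2*-7 - 14*-15)=196, (14*15 - 26*-7)=392, (26*-21 - -34*15)=-36; twice the area = |1272| = 1272; area = 636; boundary points = 1 + 1 + 4 + 2 + 12 = 20; strictly interior points = area - boundary/2 + 1 = 627; answer 627

627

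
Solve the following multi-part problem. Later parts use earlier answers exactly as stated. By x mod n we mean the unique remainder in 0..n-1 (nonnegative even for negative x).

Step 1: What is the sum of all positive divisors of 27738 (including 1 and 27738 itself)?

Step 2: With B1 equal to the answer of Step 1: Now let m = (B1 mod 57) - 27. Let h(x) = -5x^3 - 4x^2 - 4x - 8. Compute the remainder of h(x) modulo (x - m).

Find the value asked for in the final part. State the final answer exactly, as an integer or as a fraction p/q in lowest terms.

Step 1: 27738 = 2 * 3^2 * 23 * 67; sigma = (1 + 2) * (1 + 3 + 9) * (1 + 23) * (1 + 67) = 3 * 13 * 24 * 68 = 63648; answer 63648
Step 2: B1 = 63648; m = 9; remainder = value at the root: -5*(9)^3 - 4*(9)^2 - 4*(9)^1 - 8 = (-3645) + (-324) + (-36) + (-8) = -4013; answer -4013

-4013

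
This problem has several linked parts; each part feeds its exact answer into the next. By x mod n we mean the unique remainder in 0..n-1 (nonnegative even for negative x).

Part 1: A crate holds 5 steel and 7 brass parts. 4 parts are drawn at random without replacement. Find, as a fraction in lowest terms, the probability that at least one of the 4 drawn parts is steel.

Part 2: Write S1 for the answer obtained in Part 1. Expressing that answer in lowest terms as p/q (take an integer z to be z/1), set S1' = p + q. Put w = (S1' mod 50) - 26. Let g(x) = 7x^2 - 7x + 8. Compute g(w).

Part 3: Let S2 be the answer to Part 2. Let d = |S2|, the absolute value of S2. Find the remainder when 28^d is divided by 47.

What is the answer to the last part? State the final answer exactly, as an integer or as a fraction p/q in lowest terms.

9

Part 1: total draws C(12,4) = 495; complement C(7,4) = 35; favorable 495 - 35 = 460; P = 92/99; answer 92/99
Part 2: S1 = 92/99; threaded value p + q = 191; w = 15; 7*(15)^2 - 7*(15)^1 + 8 = (1575) + (-105) + (8) = 1478; answer 1478
Part 3: S2 = 1478; d = 1478; squarings mod 47: 28^1=28, 28^2=32, 28^4=37, 28^8=6, 28^16=36, 28^32=27, 28^64=24, 28^128=12, 28^256=3, 28^512=9, 28^1024=34; 28^1478 = 28^2 * 28^4 * 28^64 * 28^128 * 28^256 * 28^1024 = 9 (mod 47); answer 9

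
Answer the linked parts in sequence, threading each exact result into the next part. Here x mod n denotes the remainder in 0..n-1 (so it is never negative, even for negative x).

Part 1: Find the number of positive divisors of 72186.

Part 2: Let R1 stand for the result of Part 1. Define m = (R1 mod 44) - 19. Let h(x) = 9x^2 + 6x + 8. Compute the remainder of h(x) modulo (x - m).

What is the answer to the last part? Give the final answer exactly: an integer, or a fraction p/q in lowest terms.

Part 1: 72186 = 2 * 3 * 53 * 227; number of divisors = (1+1) * (1+1) * (1+1) * (1+1) = 16; answer 16
Part 2: R1 = 16; m = -3; remainder = value at the root: 9*(-3)^2 + 6*(-3)^1 + 8 = (81) + (-18) + (8) = 71; answer 71

71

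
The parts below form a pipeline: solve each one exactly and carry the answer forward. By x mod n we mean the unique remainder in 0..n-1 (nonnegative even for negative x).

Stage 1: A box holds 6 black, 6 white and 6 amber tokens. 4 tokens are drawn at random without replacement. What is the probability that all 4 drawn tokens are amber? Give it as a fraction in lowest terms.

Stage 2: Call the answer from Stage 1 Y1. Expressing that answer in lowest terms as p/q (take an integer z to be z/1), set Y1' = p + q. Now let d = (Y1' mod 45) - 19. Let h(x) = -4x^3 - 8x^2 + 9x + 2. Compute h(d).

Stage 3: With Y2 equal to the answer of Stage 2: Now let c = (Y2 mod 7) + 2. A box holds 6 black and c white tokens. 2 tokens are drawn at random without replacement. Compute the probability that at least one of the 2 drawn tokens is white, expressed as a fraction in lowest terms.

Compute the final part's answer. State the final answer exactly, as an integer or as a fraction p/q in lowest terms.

Stage 1: total draws C(18,4) = 3060; favorable C(6,4) = 15; P = 1/204; answer 1/204
Stage 2: Y1 = 1/204; threaded value p + q = 205; d = 6; -4*(6)^3 - 8*(6)^2 + 9*(6)^1 + 2 = (-864) + (-288) + (54) + (2) = -1096; answer -1096
Stage 3: Y2 = -1096; c = 5; total draws C(11,2) = 55; complement C(6,2) = 15; favorable 55 - 15 = 40; P = 8/11; answer 8/11

8/11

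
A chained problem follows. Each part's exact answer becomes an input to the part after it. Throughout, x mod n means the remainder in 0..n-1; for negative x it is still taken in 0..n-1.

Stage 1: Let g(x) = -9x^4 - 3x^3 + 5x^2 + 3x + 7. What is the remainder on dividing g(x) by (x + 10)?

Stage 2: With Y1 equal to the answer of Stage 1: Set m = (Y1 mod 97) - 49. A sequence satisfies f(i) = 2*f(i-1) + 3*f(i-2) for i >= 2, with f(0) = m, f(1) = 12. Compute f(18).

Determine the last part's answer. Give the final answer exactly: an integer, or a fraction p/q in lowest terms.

Stage 1: remainder = value at the root: -9*(-10)^4 - 3*(-10)^3 + 5*(-10)^2 + 3*(-10)^1 + 7 = (-90000) + (3000) + (500) + (-30) + (7) = -86523; answer -86523
Stage 2: Y1 = -86523; m = -48; f(2) = 2*(12) + 3*(-48) = -120; iterating: f(2)=-120, f(3)=-204, f(4)=-768, f(5)=-2148, f(6)=-6600, f(7)=-19644, f(8)=-59088, f(9)=-177108, f(10)=-531480, f(11)=-1594284, f(12)=-4783008, f(13)=-14348868, f(14)=-43046760, f(15)=-129140124, f(16)=-387420528, f(17)=-1162261428, f(18)=-3486784440; answer -3486784440

-3486784440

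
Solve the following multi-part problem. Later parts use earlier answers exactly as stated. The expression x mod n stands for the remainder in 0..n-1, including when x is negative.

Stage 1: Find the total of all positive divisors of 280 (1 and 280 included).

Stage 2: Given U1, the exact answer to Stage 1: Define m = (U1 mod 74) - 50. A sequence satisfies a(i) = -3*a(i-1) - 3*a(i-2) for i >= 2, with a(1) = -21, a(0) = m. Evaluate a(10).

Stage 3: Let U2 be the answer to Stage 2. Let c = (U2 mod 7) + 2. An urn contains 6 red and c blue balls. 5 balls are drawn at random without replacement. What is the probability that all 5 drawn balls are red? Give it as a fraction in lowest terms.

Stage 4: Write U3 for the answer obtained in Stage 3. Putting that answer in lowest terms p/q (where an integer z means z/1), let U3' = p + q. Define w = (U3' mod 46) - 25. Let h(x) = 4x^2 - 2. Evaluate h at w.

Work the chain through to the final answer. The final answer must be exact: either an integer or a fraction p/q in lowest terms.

Stage 1: 280 = 2^3 * 5 * 7; sigma = (1 + 2 + 4 + 8) * (1 + 5) * (1 + 7) = 15 * 6 * 8 = 720; answer 720
Stage 2: U1 = 720; m = 4; a(2) = -3*(-21) - 3*(4) = 51; iterating: a(2)=51, a(3)=-90, a(4)=117, a(5)=-81, a(6)=-108, a(7)=567, a(8)=-1377, a(9)=2430, a(10)=-3159; answer -3159
Stage 3: U2 = -3159; c = 7; total draws C(13,5) = 1287; favorable C(6,5) = 6; P = 2/429; answer 2/429
Stage 4: U3 = 2/429; threaded value p + q = 431; w = -8; 4*(-8)^2 - 2 = (256) + (-2) = 254; answer 254

254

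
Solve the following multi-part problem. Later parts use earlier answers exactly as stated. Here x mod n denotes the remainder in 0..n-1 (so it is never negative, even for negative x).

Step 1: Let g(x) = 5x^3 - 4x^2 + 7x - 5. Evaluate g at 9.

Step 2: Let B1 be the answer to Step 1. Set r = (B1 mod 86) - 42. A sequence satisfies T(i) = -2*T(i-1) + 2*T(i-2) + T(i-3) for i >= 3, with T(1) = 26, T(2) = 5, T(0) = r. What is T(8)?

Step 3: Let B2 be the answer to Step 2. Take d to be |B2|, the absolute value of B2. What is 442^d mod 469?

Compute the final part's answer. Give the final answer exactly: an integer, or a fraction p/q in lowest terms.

Step 1: 5*(9)^3 - 4*(9)^2 + 7*(9)^1 - 5 = (3645) + (-324) + (63) + (-5) = 3379; answer 3379
Step 2: B1 = 3379; r = -17; T(3) = -2*(5) + 2*(26) + 1*(-17) = 25; iterating: T(3)=25, T(4)=-14, T(5)=83, T(6)=-169, T(7)=490, T(8)=-1235; answer -1235
Step 3: B2 = -1235; d = 1235; squarings mod 469: 442^1=442, 442^2=260, 442^4=64, 442^8=344, 442^16=148, 442^32=330, 442^64=92, 442^128=22, 442^256=15, 442^512=225, 442^1024=442; 442^1235 = 442^1 * 442^2 * 442^16 * 442^64 * 442^128 * 442^1024 = 15 (mod 469); answer 15

15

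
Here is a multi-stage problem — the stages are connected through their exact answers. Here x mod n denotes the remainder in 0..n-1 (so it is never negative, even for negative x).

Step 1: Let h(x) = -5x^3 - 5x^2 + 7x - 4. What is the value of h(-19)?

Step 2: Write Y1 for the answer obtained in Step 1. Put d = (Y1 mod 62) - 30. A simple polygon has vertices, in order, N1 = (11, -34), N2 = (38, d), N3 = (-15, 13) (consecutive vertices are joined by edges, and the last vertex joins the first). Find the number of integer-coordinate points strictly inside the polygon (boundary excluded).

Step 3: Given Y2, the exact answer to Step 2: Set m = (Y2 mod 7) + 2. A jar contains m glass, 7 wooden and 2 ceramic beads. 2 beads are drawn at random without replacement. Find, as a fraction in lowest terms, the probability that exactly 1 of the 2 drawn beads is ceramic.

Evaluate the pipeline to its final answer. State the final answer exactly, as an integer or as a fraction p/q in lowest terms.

Step 1: -5*(-19)^3 - 5*(-19)^2 + 7*(-19)^1 - 4 = (34295) + (-1805) + (-133) + (-4) = 32353; answer 32353
Step 2: Y1 = 32353; d = 21; cross terms: (11*21 - 38*-34)=1523, (38*13 - -15*21)=809, (-15*-34 - 11*13)=367; twice the area = |2699| = 2699; area = 2699/2; boundary points = 1 + 1 + 1 = 3; strictly interior points = area - boundary/2 + 1 = 1349; answer 1349
Step 3: Y2 = 1349; m = 7; total draws C(16,2) = 120; favorable C(2,1)*C(14,1) = 28; P = 7/30; answer 7/30

7/30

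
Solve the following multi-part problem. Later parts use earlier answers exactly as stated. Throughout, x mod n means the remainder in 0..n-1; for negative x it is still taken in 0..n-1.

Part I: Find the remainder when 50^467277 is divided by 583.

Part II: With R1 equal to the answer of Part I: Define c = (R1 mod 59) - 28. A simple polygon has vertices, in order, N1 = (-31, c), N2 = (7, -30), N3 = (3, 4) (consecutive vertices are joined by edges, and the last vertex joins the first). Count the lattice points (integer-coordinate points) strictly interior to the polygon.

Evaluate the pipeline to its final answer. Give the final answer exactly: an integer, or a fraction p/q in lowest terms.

Part I: squarings mod 583: 50^1=50, 50^2=168, 50^4=240, 50^8=466, 50^16=280, 50^32=278, 50^64=328, 50^128=312, 50^256=566, 50^512=289, 50^1024=152, 50^2048=367, 50^4096=16, 50^8192=256, 50^16384=240, 50^32768=466, 50^65536=280, 50^131072=278, 50^262144=328; 50^467277 = 50^1 * 50^4 * 50^8 * 50^64 * 50^256 * 50^8192 * 50^65536 * 50^131072 * 50^262144 = 393 (mod 583); answer 393
Part II: R1 = 393; c = 11; cross terms: (-31*-30 - 7*11)=853, (7*4 - 3*-30)=118, (3*11 - -31*4)=157; twice the area = |1128| = 1128; area = 564; boundary points = 1 + 2 + 1 = 4; strictly interior points = area - boundary/2 + 1 = 563; answer 563

563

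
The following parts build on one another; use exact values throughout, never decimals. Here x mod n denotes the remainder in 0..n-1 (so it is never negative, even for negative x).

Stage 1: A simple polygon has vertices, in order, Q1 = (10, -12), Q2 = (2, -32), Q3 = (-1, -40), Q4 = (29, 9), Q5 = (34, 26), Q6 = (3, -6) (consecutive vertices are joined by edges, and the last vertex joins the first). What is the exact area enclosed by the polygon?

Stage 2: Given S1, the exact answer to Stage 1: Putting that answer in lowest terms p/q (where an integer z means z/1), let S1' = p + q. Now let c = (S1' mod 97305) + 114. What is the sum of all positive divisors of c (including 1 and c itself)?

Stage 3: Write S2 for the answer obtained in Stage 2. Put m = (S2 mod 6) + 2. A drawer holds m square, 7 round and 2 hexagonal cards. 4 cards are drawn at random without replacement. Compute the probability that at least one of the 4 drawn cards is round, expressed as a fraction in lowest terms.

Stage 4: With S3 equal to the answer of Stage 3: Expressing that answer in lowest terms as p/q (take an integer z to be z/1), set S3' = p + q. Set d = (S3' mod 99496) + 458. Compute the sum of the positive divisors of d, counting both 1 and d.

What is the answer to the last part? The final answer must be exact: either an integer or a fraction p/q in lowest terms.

1118

Stage 1: cross terms: (10*-32 - 2*-12)=-296, (2*-40 - -1*-32)=-112, (-1*9 - 29*-40)=1151, (29*26 - 34*9)=448, (34*-6 - 3*26)=-282, (3*-12 - 10*-6)=24; twice the area = |933| = 933; area = 933/2; answer 933/2
Stage 2: S1 = 933/2; threaded value p + q = 935; c = 1049; 1049 is prime, so its only divisors are 1 and 1049; sigma = 1 + 1049 = 1050; answer 1050
Stage 3: S2 = 1050; m = 2; total draws C(11,4) = 330; complement C(4,4) = 1; favorable 330 - 1 = 329; P = 329/330; answer 329/330
Stage 4: S3 = 329/330; threaded value p + q = 659; d = 1117; 1117 is prime, so its only divisors are 1 and 1117; sigma = 1 + 1117 = 1118; answer 1118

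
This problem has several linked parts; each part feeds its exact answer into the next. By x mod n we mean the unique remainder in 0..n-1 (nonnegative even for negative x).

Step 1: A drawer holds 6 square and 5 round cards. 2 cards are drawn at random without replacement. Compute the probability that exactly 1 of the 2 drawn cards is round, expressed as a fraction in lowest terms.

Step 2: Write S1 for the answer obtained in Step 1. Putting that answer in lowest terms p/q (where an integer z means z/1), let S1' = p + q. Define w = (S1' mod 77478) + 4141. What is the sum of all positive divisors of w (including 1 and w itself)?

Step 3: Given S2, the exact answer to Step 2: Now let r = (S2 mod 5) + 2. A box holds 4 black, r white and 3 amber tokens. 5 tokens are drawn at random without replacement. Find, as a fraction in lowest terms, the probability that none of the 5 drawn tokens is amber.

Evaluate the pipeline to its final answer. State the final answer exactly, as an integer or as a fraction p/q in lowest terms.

1/21

Step 1: total draws C(11,2) = 55; favorable C(5,1)*C(6,1) = 30; P = 6/11; answer 6/11
Step 2: S1 = 6/11; threaded value p + q = 17; w = 4158; 4158 = 2 * 3^3 * 7 * 11; sigma = (1 + 2) * (1 + 3 + 9 + 27) * (1 + 7) * (1 + 11) = 3 * 40 * 8 * 12 = 11520; answer 11520
Step 3: S2 = 11520; r = 2; total draws C(9,5) = 126; favorable C(6,5) = 6; P = 1/21; answer 1/21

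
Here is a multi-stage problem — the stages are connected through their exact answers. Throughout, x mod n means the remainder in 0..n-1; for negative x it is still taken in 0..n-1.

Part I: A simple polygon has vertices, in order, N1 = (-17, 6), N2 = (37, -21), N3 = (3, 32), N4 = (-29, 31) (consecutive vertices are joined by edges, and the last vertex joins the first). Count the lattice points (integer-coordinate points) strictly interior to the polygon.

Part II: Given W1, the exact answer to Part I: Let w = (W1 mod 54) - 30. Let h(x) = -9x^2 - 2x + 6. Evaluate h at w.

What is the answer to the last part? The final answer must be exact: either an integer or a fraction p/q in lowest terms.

-2266

Part I: cross terms: (-17*-21 - 37*6)=135, (37*32 - 3*-21)=1247, (3*31 - -29*32)=1021, (-29*6 - -17*31)=353; twice the area = |2756| = 2756; area = 1378; boundary points = 27 + 1 + 1 + 1 = 30; strictly interior points = area - boundary/2 + 1 = 1364; answer 1364
Part II: W1 = 1364; w = -16; -9*(-16)^2 - 2*(-16)^1 + 6 = (-2304) + (32) + (6) = -2266; answer -2266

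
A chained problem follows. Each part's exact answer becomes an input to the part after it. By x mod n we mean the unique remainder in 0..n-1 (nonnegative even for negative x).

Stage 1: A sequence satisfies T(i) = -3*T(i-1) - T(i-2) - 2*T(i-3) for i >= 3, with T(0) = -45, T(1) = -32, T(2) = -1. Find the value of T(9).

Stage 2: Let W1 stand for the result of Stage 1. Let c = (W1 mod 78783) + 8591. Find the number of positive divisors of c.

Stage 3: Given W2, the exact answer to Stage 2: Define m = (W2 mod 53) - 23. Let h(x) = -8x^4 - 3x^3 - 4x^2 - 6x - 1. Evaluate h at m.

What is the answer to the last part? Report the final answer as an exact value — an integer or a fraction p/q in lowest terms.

-34609

Stage 1: T(3) = -3*(-1) - 1*(-32) - 2*(-45) = 125; iterating: T(3)=125, T(4)=-310, T(5)=807, T(6)=-2361, T(7)=6896, T(8)=-19941, T(9)=57649; answer 57649
Stage 2: W1 = 57649; c = 66240; 66240 = 2^6 * 3^2 * 5 * 23; number of divisors = (6+1) * (2+1) * (1+1) * (1+1) = 84; answer 84
Stage 3: W2 = 84; m = 8; -8*(8)^4 - 3*(8)^3 - 4*(8)^2 - 6*(8)^1 - 1 = (-32768) + (-1536) + (-256) + (-48) + (-1) = -34609; answer -34609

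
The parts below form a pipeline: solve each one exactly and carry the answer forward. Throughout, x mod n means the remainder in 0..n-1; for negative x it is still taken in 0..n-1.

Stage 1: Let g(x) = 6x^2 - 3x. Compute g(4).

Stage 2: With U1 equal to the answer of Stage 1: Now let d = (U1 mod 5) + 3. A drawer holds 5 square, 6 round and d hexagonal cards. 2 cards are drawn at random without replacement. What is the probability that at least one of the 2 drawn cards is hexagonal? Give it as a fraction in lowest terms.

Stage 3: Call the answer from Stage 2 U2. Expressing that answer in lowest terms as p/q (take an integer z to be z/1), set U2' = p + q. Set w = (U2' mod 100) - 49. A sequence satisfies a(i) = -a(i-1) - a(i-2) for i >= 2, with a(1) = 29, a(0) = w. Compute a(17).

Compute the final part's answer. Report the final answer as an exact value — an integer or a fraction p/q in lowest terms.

Stage 1: 6*(4)^2 - 3*(4)^1 = (96) + (-12) = 84; answer 84
Stage 2: U1 = 84; d = 7; total draws C(18,2) = 153; complement C(11,2) = 55; favorable 153 - 55 = 98; P = 98/153; answer 98/153
Stage 3: U2 = 98/153; threaded value p + q = 251; w = 2; a(2) = -1*(29) - 1*(2) = -31; iterating: a(2)=-31, a(3)=2, a(4)=29, a(5)=-31, a(6)=2, a(7)=29, a(8)=-31, a(9)=2, a(10)=29, a(11)=-31, a(12)=2, a(13)=29, a(14)=-31, a(15)=2, a(16)=29, a(17)=-31; answer -31

-31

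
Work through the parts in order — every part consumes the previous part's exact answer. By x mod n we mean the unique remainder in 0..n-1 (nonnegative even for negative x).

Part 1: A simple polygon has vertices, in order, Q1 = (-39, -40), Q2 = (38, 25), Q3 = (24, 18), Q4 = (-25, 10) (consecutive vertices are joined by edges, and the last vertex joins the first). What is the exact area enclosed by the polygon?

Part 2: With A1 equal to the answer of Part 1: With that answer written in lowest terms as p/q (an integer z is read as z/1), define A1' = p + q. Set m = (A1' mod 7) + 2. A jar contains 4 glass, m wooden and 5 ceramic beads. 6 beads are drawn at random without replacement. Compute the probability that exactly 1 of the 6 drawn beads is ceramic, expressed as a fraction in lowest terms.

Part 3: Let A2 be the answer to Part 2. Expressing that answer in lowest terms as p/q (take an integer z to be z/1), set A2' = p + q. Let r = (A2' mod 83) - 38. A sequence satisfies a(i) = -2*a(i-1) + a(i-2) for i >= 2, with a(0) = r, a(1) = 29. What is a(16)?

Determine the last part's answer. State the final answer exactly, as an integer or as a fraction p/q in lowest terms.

Part 1: cross terms: (-39*25 - 38*-40)=545, (38*18 - 24*25)=84, (24*10 - -25*18)=690, (-25*-40 - -39*10)=1390; twice the area = |2709| = 2709; area = 2709/2; answer 2709/2
Part 2: A1 = 2709/2; threaded value p + q = 2711; m = 4; total draws C(13,6) = 1716; favorable C(5,1)*C(8,5) = 280; P = 70/429; answer 70/429
Part 3: A2 = 70/429; threaded value p + q = 499; r = -37; a(2) = -2*(29) + 1*(-37) = -95; iterating: a(2)=-95, a(3)=219, a(4)=-533, a(5)=1285, a(6)=-3103, a(7)=7491, a(8)=-18085, a(9)=43661, a(10)=-105407, a(11)=254475, a(12)=-614357, a(13)=1483189, a(14)=-3580735, a(15)=8644659, a(16)=-20870053; answer -20870053

-20870053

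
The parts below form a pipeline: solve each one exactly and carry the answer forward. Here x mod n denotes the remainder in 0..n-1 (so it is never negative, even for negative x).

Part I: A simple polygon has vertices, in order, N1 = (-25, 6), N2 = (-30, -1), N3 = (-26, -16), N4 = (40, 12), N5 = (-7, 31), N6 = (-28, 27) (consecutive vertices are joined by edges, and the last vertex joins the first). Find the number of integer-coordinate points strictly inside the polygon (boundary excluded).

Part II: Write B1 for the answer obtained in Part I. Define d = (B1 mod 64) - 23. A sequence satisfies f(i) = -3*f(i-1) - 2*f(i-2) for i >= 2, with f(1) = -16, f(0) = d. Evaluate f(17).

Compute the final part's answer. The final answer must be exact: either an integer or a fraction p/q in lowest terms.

Part I: cross terms: (-25*-1 - -30*6)=205, (-30*-16 - -26*-1)=454, (-26*12 - 40*-16)=328, (40*31 - -7*12)=1324, (-7*27 - -28*31)=679, (-28*6 - -25*27)=507; twice the area = |3497| = 3497; area = 3497/2; boundary points = 1 + 1 + 2 + 1 + 1 + 3 = 9; strictly interior points = area - boundary/2 + 1 = 1745; answer 1745
Part II: B1 = 1745; d = -6; f(2) = -3*(-16) - 2*(-6) = 60; iterating: f(2)=60, f(3)=-148, f(4)=324, f(5)=-676, f(6)=1380, f(7)=-2788, f(8)=5604, f(9)=-11236, f(10)=22500, f(11)=-45028, f(12)=90084, f(13)=-180196, f(14)=360420, f(15)=-720868, f(16)=1441764, f(17)=-2883556; answer -2883556

-2883556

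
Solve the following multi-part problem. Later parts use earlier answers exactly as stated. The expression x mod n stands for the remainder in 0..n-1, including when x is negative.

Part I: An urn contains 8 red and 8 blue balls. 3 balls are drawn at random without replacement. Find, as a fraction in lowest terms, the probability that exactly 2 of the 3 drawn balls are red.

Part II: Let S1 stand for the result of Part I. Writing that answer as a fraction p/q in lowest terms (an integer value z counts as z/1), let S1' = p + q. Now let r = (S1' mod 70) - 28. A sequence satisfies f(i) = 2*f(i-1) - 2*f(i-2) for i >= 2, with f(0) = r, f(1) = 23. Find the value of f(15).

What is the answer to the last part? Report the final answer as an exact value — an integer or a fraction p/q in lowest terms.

-8320

Part I: total draws C(16,3) = 560; favorable C(8,2)*C(8,1) = 224; P = 2/5; answer 2/5
Part II: S1 = 2/5; threaded value p + q = 7; r = -21; f(2) = 2*(23) - 2*(-21) = 88; iterating: f(2)=88, f(3)=130, f(4)=84, f(5)=-92, f(6)=-352, f(7)=-520, f(8)=-336, f(9)=368, f(10)=1408, f(11)=2080, f(12)=1344, f(13)=-1472, f(14)=-5632, f(15)=-8320; answer -8320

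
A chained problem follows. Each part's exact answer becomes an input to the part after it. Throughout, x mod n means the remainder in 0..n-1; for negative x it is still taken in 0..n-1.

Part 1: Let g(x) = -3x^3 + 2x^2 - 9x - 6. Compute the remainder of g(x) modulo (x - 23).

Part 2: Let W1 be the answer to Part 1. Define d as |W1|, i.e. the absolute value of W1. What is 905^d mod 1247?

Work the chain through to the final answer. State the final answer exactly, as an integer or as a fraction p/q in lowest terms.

Part 1: remainder = value at the root: -3*(23)^3 + 2*(23)^2 - 9*(23)^1 - 6 = (-36501) + (1058) + (-207) + (-6) = -35656; answer -35656
Part 2: W1 = -35656; d = 35656; squarings mod 1247: 905^1=905, 905^2=993, 905^4=919, 905^8=342, 905^16=993, 905^32=919, 905^64=342, 905^128=993, 905^256=919, 905^512=342, 905^1024=993, 905^2048=919, 905^4096=342, 905^8192=993, 905^16384=919, 905^32768=342; 905^35656 = 905^8 * 905^64 * 905^256 * 905^512 * 905^2048 * 905^32768 = 54 (mod 1247); answer 54

54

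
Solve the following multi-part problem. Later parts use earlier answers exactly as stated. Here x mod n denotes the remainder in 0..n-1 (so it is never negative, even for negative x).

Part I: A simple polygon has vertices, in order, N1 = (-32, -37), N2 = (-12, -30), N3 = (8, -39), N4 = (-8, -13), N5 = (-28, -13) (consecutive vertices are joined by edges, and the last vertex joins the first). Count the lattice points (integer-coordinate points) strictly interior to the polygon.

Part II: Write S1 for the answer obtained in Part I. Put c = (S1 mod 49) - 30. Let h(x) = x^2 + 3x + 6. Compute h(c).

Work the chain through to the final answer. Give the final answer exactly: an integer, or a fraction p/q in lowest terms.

16

Part I: cross terms: (-32*-30 - -12*-37)=516, (-12*-39 - 8*-30)=708, (8*-13 - -8*-39)=-416, (-8*-13 - -28*-13)=-260, (-28*-37 - -32*-13)=620; twice the area = |1168| = 1168; area = 584; boundary points = 1 + 1 + 2 + 20 + 4 = 28; strictly interior points = area - boundary/2 + 1 = 571; answer 571
Part II: S1 = 571; c = 2; 1*(2)^2 + 3*(2)^1 + 6 = (4) + (6) + (6) = 16; answer 16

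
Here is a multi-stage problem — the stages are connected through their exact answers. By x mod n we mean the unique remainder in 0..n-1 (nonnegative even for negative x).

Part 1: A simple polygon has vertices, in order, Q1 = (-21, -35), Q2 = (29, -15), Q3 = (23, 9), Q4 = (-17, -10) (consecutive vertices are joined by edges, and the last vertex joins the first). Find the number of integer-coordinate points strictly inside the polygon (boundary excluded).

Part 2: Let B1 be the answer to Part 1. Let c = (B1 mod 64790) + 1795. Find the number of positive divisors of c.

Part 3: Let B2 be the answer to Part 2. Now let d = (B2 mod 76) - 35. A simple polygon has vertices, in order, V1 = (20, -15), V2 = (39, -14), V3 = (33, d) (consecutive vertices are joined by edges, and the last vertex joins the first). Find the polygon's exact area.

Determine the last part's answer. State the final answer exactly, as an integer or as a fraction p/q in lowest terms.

355/2

Part 1: cross terms: (-21*-15 - 29*-35)=1330, (29*9 - 23*-15)=606, (23*-10 - -17*9)=-77, (-17*-35 - -21*-10)=385; twice the area = |2244| = 2244; area = 1122; boundary points = 10 + 6 + 1 + 1 = 18; strictly interior points = area - boundary/2 + 1 = 1114; answer 1114
Part 2: B1 = 1114; c = 2909; 2909 is prime, so its only divisors are 1 and 2909; count = 2; answer 2
Part 3: B2 = 2; d = -33; cross terms: (20*-14 - 39*-15)=305, (39*-33 - 33*-14)=-825, (33*-15 - 20*-33)=165; twice the area = |-355| = 355; area = 355/2; answer 355/2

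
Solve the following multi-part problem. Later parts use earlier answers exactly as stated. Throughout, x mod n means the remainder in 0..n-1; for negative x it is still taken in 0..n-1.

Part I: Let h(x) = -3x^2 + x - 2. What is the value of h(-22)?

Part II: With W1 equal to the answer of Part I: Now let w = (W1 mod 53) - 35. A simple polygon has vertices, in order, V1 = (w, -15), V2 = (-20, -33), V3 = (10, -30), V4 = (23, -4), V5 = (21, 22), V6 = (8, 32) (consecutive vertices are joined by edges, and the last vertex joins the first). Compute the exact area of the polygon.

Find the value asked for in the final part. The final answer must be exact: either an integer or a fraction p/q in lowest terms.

4001/2

Part I: -3*(-22)^2 + 1*(-22)^1 - 2 = (-1452) + (-22) + (-2) = -1476; answer -1476
Part II: W1 = -1476; w = -27; cross terms: (-27*-33 - -20*-15)=591, (-20*-30 - 10*-33)=930, (10*-4 - 23*-30)=650, (23*22 - 21*-4)=590, (21*32 - 8*22)=496, (8*-15 - -27*32)=744; twice the area = |4001| = 4001; area = 4001/2; answer 4001/2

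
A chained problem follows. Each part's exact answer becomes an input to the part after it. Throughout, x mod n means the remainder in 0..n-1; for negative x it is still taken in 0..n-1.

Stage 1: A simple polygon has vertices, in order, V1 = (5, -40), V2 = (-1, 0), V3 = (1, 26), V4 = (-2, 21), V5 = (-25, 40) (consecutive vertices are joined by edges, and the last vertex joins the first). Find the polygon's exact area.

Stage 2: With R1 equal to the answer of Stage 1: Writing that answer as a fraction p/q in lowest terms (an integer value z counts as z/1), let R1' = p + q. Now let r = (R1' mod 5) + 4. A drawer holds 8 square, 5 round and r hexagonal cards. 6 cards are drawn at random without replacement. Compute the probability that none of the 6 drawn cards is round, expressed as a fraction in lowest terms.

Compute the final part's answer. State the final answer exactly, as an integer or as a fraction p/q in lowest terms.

Stage 1: cross terms: (5*0 - -1*-40)=-40, (-1*26 - 1*0)=-26, (1*21 - -2*26)=73, (-2*40 - -25*21)=445, (-25*-40 - 5*40)=800; twice the area = |1252| = 1252; area = 626; answer 626
Stage 2: R1 = 626; threaded value p + q = 627; r = 6; total draws C(19,6) = 27132; favorable C(14,6) = 3003; P = 143/1292; answer 143/1292

143/1292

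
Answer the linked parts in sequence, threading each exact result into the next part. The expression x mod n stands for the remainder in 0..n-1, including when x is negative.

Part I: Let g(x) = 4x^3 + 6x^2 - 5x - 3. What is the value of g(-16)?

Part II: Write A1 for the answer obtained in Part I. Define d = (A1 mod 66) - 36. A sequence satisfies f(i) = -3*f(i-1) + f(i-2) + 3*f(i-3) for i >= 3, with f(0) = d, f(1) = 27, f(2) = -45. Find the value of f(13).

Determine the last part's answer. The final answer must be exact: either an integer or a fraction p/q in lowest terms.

Part I: 4*(-16)^3 + 6*(-16)^2 - 5*(-16)^1 - 3 = (-16384) + (1536) + (80) + (-3) = -14771; answer -14771
Part II: A1 = -14771; d = -23; f(3) = -3*(-45) + 1*(27) + 3*(-23) = 93; iterating: f(3)=93, f(4)=-243, f(5)=687, f(6)=-2025, f(7)=6033, f(8)=-18063, f(9)=54147, f(10)=-162405, f(11)=487173, f(12)=-1461483, f(13)=4384407; answer 4384407

4384407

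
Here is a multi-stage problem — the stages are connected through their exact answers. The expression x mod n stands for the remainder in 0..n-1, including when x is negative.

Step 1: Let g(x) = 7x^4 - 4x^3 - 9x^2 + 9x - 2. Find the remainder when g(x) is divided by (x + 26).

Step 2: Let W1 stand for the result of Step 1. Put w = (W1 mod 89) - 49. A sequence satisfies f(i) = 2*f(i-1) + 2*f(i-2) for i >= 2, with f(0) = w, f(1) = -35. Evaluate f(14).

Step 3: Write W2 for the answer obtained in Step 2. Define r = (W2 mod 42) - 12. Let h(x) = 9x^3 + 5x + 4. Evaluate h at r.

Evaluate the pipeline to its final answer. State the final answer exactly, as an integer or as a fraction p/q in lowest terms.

Step 1: remainder = value at the root: 7*(-26)^4 - 4*(-26)^3 - 9*(-26)^2 + 9*(-26)^1 - 2 = (3198832) + (70304) + (-6084) + (-234) + (-2) = 3262816; answer 3262816
Step 2: W1 = 3262816; w = 27; f(2) = 2*(-35) + 2*(27) = -16; iterating: f(2)=-16, f(3)=-102, f(4)=-236, f(5)=-676, f(6)=-1824, f(7)=-5000, f(8)=-13648, f(9)=-37296, f(10)=-101888, f(11)=-278368, f(12)=-760512, f(13)=-2077760, f(14)=-5676544; answer -5676544
Step 3: W2 = -5676544; r = -4; 9*(-4)^3 + 5*(-4)^1 + 4 = (-576) + (-20) + (4) = -592; answer -592

-592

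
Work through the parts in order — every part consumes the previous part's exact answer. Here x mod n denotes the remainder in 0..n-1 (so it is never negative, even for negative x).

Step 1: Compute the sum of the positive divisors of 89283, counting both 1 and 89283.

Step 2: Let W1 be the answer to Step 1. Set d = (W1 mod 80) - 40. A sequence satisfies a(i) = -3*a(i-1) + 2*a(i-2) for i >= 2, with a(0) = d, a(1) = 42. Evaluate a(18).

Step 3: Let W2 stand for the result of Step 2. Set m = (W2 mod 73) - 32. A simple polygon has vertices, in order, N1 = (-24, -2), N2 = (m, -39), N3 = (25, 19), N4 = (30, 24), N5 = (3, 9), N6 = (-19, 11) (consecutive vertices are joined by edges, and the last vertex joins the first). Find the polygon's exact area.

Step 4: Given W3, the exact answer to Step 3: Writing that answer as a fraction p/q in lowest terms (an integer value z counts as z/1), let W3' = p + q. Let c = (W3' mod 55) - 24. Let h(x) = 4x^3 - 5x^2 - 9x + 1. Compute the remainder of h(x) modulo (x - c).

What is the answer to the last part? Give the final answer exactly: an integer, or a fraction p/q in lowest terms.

Step 1: 89283 = 3 * 29761; sigma = (1 + 3) * (1 + 29761) = 4 * 29762 = 119048; answer 119048
Step 2: W1 = 119048; d = -32; a(2) = -3*(42) + 2*(-32) = -190; iterating: a(2)=-190, a(3)=654, a(4)=-2342, a(5)=8334, a(6)=-29686, a(7)=105726, a(8)=-376550, a(9)=1341102, a(10)=-4776406, a(11)=17011422, a(12)=-60587078, a(13)=215784078, a(14)=-768526390, a(15)=2737147326, a(16)=-9748494758, a(17)=34719778926, a(18)=-123656326294; answer -123656326294
Step 3: W2 = -123656326294; m = -32; cross terms: (-24*-39 - -32*-2)=872, (-32*19 - 25*-39)=367, (25*24 - 30*19)=30, (30*9 - 3*24)=198, (3*11 - -19*9)=204, (-19*-2 - -24*11)=302; twice the area = |1973| = 1973; area = 1973/2; answer 1973/2
Step 4: W3 = 1973/2; threaded value p + q = 1975; c = 26; remainder = value at the root: 4*(26)^3 - 5*(26)^2 - 9*(26)^1 + 1 = (70304) + (-3380) + (-234) + (1) = 66691; answer 66691

66691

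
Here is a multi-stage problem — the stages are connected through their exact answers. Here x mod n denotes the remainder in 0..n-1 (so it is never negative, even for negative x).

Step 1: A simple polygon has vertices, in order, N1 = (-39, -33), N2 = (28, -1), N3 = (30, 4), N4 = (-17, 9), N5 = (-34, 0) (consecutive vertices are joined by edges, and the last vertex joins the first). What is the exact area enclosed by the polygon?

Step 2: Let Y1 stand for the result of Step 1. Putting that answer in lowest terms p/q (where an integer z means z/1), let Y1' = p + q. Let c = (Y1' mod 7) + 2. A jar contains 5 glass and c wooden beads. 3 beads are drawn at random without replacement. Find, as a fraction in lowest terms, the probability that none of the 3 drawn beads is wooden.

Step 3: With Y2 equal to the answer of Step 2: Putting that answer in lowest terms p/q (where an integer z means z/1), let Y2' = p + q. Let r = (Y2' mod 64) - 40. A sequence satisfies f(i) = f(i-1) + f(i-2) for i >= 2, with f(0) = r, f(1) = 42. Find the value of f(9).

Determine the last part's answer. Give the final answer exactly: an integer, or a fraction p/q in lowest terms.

861

Step 1: cross terms: (-39*-1 - 28*-33)=963, (28*4 - 30*-1)=142, (30*9 - -17*4)=338, (-17*0 - -34*9)=306, (-34*-33 - -39*0)=1122; twice the area = |2871| = 2871; area = 2871/2; answer 2871/2
Step 2: Y1 = 2871/2; threaded value p + q = 2873; c = 5; total draws C(10,3) = 120; favorable C(5,3) = 10; P = 1/12; answer 1/12
Step 3: Y2 = 1/12; threaded value p + q = 13; r = -27; f(2) = 1*(42) + 1*(-27) = 15; iterating: f(2)=15, f(3)=57, f(4)=72, f(5)=129, f(6)=201, f(7)=330, f(8)=531, f(9)=861; answer 861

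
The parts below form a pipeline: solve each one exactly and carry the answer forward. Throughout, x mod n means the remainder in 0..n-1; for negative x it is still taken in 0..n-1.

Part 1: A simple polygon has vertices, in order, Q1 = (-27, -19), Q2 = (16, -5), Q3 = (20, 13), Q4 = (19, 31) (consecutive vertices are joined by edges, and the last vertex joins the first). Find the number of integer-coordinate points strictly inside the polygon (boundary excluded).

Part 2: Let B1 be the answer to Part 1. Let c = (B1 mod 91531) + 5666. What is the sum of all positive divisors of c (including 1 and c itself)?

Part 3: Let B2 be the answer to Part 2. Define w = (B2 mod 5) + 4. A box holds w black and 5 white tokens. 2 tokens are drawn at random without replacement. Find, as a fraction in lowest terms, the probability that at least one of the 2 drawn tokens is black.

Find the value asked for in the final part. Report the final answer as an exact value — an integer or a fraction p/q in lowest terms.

13/18

Part 1: cross terms: (-27*-5 - 16*-19)=439, (16*13 - 20*-5)=308, (20*31 - 19*13)=373, (19*-19 - -27*31)=476; twice the area = |1596| = 1596; area = 798; boundary points = 1 + 2 + 1 + 2 = 6; strictly interior points = area - boundary/2 + 1 = 796; answer 796
Part 2: B1 = 796; c = 6462; 6462 = 2 * 3^2 * 359; sigma = (1 + 2) * (1 + 3 + 9) * (1 + 359) = 3 * 13 * 360 = 14040; answer 14040
Part 3: B2 = 14040; w = 4; total draws C(9,2) = 36; complement C(5,2) = 10; favorable 36 - 10 = 26; P = 13/18; answer 13/18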